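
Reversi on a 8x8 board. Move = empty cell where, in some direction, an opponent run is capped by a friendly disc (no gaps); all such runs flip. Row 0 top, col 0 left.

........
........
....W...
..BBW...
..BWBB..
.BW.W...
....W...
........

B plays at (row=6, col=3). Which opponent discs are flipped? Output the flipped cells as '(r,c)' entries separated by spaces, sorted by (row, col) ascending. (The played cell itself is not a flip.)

Answer: (5,4)

Derivation:
Dir NW: opp run (5,2), next='.' -> no flip
Dir N: first cell '.' (not opp) -> no flip
Dir NE: opp run (5,4) capped by B -> flip
Dir W: first cell '.' (not opp) -> no flip
Dir E: opp run (6,4), next='.' -> no flip
Dir SW: first cell '.' (not opp) -> no flip
Dir S: first cell '.' (not opp) -> no flip
Dir SE: first cell '.' (not opp) -> no flip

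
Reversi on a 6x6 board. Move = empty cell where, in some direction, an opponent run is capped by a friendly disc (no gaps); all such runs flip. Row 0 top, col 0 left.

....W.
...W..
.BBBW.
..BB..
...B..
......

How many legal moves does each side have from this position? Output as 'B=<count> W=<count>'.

-- B to move --
(0,2): no bracket -> illegal
(0,3): flips 1 -> legal
(0,5): no bracket -> illegal
(1,2): no bracket -> illegal
(1,4): no bracket -> illegal
(1,5): flips 1 -> legal
(2,5): flips 1 -> legal
(3,4): no bracket -> illegal
(3,5): no bracket -> illegal
B mobility = 3
-- W to move --
(1,0): no bracket -> illegal
(1,1): no bracket -> illegal
(1,2): no bracket -> illegal
(1,4): no bracket -> illegal
(2,0): flips 3 -> legal
(3,0): no bracket -> illegal
(3,1): flips 1 -> legal
(3,4): no bracket -> illegal
(4,1): no bracket -> illegal
(4,2): flips 1 -> legal
(4,4): no bracket -> illegal
(5,2): no bracket -> illegal
(5,3): flips 3 -> legal
(5,4): no bracket -> illegal
W mobility = 4

Answer: B=3 W=4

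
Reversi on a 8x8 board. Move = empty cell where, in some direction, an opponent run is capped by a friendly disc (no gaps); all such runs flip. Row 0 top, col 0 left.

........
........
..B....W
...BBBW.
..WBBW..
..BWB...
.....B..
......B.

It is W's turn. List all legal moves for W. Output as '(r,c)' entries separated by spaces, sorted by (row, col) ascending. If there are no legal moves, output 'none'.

(1,1): no bracket -> illegal
(1,2): no bracket -> illegal
(1,3): no bracket -> illegal
(2,1): no bracket -> illegal
(2,3): flips 3 -> legal
(2,4): flips 1 -> legal
(2,5): flips 1 -> legal
(2,6): flips 2 -> legal
(3,1): no bracket -> illegal
(3,2): flips 3 -> legal
(4,1): no bracket -> illegal
(4,6): no bracket -> illegal
(5,1): flips 1 -> legal
(5,5): flips 1 -> legal
(5,6): no bracket -> illegal
(6,1): no bracket -> illegal
(6,2): flips 1 -> legal
(6,3): flips 1 -> legal
(6,4): no bracket -> illegal
(6,6): no bracket -> illegal
(6,7): no bracket -> illegal
(7,4): no bracket -> illegal
(7,5): no bracket -> illegal
(7,7): no bracket -> illegal

Answer: (2,3) (2,4) (2,5) (2,6) (3,2) (5,1) (5,5) (6,2) (6,3)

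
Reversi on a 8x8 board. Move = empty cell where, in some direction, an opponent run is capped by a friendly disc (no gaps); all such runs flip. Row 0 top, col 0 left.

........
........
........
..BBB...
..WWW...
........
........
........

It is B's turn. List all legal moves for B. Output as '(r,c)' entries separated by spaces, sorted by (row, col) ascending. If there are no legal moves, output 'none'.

(3,1): no bracket -> illegal
(3,5): no bracket -> illegal
(4,1): no bracket -> illegal
(4,5): no bracket -> illegal
(5,1): flips 1 -> legal
(5,2): flips 2 -> legal
(5,3): flips 1 -> legal
(5,4): flips 2 -> legal
(5,5): flips 1 -> legal

Answer: (5,1) (5,2) (5,3) (5,4) (5,5)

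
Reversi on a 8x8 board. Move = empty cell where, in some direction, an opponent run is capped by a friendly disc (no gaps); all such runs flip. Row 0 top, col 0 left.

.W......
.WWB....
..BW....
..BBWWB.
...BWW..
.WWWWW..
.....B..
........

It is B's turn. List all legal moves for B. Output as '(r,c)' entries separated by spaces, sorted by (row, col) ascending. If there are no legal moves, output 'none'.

Answer: (0,0) (0,2) (1,0) (1,4) (2,4) (2,5) (4,6) (6,1) (6,3) (6,6)

Derivation:
(0,0): flips 1 -> legal
(0,2): flips 1 -> legal
(0,3): no bracket -> illegal
(1,0): flips 2 -> legal
(1,4): flips 1 -> legal
(2,0): no bracket -> illegal
(2,1): no bracket -> illegal
(2,4): flips 1 -> legal
(2,5): flips 4 -> legal
(2,6): no bracket -> illegal
(4,0): no bracket -> illegal
(4,1): no bracket -> illegal
(4,2): no bracket -> illegal
(4,6): flips 2 -> legal
(5,0): no bracket -> illegal
(5,6): no bracket -> illegal
(6,0): no bracket -> illegal
(6,1): flips 1 -> legal
(6,2): no bracket -> illegal
(6,3): flips 3 -> legal
(6,4): no bracket -> illegal
(6,6): flips 2 -> legal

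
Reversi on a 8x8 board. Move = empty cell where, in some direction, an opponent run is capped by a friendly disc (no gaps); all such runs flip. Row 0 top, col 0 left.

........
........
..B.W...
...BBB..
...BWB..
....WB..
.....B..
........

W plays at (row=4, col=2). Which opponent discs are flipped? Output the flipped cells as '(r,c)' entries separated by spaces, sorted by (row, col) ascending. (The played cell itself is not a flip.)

Dir NW: first cell '.' (not opp) -> no flip
Dir N: first cell '.' (not opp) -> no flip
Dir NE: opp run (3,3) capped by W -> flip
Dir W: first cell '.' (not opp) -> no flip
Dir E: opp run (4,3) capped by W -> flip
Dir SW: first cell '.' (not opp) -> no flip
Dir S: first cell '.' (not opp) -> no flip
Dir SE: first cell '.' (not opp) -> no flip

Answer: (3,3) (4,3)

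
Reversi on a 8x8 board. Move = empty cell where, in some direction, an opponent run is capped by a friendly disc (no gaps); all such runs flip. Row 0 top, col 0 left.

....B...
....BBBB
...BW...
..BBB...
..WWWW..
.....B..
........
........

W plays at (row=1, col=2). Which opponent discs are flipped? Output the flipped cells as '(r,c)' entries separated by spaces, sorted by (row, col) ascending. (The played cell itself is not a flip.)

Answer: (2,3) (3,4)

Derivation:
Dir NW: first cell '.' (not opp) -> no flip
Dir N: first cell '.' (not opp) -> no flip
Dir NE: first cell '.' (not opp) -> no flip
Dir W: first cell '.' (not opp) -> no flip
Dir E: first cell '.' (not opp) -> no flip
Dir SW: first cell '.' (not opp) -> no flip
Dir S: first cell '.' (not opp) -> no flip
Dir SE: opp run (2,3) (3,4) capped by W -> flip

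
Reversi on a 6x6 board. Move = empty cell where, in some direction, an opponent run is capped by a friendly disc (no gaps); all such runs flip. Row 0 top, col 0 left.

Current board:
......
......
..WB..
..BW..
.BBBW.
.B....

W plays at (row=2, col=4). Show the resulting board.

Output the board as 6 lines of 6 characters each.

Answer: ......
......
..WWW.
..BW..
.BBBW.
.B....

Derivation:
Place W at (2,4); scan 8 dirs for brackets.
Dir NW: first cell '.' (not opp) -> no flip
Dir N: first cell '.' (not opp) -> no flip
Dir NE: first cell '.' (not opp) -> no flip
Dir W: opp run (2,3) capped by W -> flip
Dir E: first cell '.' (not opp) -> no flip
Dir SW: first cell 'W' (not opp) -> no flip
Dir S: first cell '.' (not opp) -> no flip
Dir SE: first cell '.' (not opp) -> no flip
All flips: (2,3)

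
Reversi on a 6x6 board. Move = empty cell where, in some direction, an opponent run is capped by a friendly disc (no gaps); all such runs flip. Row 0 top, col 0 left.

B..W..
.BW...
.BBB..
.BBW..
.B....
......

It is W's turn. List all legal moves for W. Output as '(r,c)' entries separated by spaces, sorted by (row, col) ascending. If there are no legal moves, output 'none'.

Answer: (1,0) (1,3) (3,0) (3,4) (4,2)

Derivation:
(0,1): no bracket -> illegal
(0,2): no bracket -> illegal
(1,0): flips 1 -> legal
(1,3): flips 1 -> legal
(1,4): no bracket -> illegal
(2,0): no bracket -> illegal
(2,4): no bracket -> illegal
(3,0): flips 3 -> legal
(3,4): flips 1 -> legal
(4,0): no bracket -> illegal
(4,2): flips 2 -> legal
(4,3): no bracket -> illegal
(5,0): no bracket -> illegal
(5,1): no bracket -> illegal
(5,2): no bracket -> illegal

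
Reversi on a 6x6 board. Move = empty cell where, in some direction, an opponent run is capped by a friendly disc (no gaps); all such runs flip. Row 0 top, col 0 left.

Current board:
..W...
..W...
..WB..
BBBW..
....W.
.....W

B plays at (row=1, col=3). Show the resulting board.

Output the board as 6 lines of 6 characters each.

Place B at (1,3); scan 8 dirs for brackets.
Dir NW: opp run (0,2), next=edge -> no flip
Dir N: first cell '.' (not opp) -> no flip
Dir NE: first cell '.' (not opp) -> no flip
Dir W: opp run (1,2), next='.' -> no flip
Dir E: first cell '.' (not opp) -> no flip
Dir SW: opp run (2,2) capped by B -> flip
Dir S: first cell 'B' (not opp) -> no flip
Dir SE: first cell '.' (not opp) -> no flip
All flips: (2,2)

Answer: ..W...
..WB..
..BB..
BBBW..
....W.
.....W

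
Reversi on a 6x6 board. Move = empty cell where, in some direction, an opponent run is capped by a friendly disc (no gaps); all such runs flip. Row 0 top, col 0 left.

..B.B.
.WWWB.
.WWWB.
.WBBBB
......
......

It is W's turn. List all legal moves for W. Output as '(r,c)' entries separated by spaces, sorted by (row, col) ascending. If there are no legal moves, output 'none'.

Answer: (0,5) (1,5) (2,5) (4,1) (4,2) (4,3) (4,4) (4,5)

Derivation:
(0,1): no bracket -> illegal
(0,3): no bracket -> illegal
(0,5): flips 1 -> legal
(1,5): flips 1 -> legal
(2,5): flips 1 -> legal
(4,1): flips 1 -> legal
(4,2): flips 1 -> legal
(4,3): flips 2 -> legal
(4,4): flips 1 -> legal
(4,5): flips 1 -> legal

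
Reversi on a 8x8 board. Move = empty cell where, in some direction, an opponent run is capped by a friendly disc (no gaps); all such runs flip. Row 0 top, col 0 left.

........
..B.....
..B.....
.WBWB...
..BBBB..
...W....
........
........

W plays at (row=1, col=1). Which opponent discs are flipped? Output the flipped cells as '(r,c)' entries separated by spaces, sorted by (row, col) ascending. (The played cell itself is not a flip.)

Answer: (2,2)

Derivation:
Dir NW: first cell '.' (not opp) -> no flip
Dir N: first cell '.' (not opp) -> no flip
Dir NE: first cell '.' (not opp) -> no flip
Dir W: first cell '.' (not opp) -> no flip
Dir E: opp run (1,2), next='.' -> no flip
Dir SW: first cell '.' (not opp) -> no flip
Dir S: first cell '.' (not opp) -> no flip
Dir SE: opp run (2,2) capped by W -> flip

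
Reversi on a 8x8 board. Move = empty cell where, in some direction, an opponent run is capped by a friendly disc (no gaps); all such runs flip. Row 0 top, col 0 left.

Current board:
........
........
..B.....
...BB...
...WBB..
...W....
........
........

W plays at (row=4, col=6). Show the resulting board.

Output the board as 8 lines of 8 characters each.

Place W at (4,6); scan 8 dirs for brackets.
Dir NW: first cell '.' (not opp) -> no flip
Dir N: first cell '.' (not opp) -> no flip
Dir NE: first cell '.' (not opp) -> no flip
Dir W: opp run (4,5) (4,4) capped by W -> flip
Dir E: first cell '.' (not opp) -> no flip
Dir SW: first cell '.' (not opp) -> no flip
Dir S: first cell '.' (not opp) -> no flip
Dir SE: first cell '.' (not opp) -> no flip
All flips: (4,4) (4,5)

Answer: ........
........
..B.....
...BB...
...WWWW.
...W....
........
........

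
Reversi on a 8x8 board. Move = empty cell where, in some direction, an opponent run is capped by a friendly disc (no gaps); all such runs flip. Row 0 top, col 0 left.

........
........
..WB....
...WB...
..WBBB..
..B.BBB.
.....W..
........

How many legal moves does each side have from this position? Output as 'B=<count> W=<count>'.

Answer: B=7 W=9

Derivation:
-- B to move --
(1,1): flips 2 -> legal
(1,2): no bracket -> illegal
(1,3): no bracket -> illegal
(2,1): flips 1 -> legal
(2,4): no bracket -> illegal
(3,1): no bracket -> illegal
(3,2): flips 2 -> legal
(4,1): flips 1 -> legal
(5,1): no bracket -> illegal
(5,3): no bracket -> illegal
(6,4): no bracket -> illegal
(6,6): no bracket -> illegal
(7,4): flips 1 -> legal
(7,5): flips 1 -> legal
(7,6): flips 1 -> legal
B mobility = 7
-- W to move --
(1,2): no bracket -> illegal
(1,3): flips 1 -> legal
(1,4): no bracket -> illegal
(2,4): flips 1 -> legal
(2,5): no bracket -> illegal
(3,2): flips 2 -> legal
(3,5): flips 3 -> legal
(3,6): no bracket -> illegal
(4,1): no bracket -> illegal
(4,6): flips 3 -> legal
(4,7): flips 1 -> legal
(5,1): no bracket -> illegal
(5,3): flips 1 -> legal
(5,7): no bracket -> illegal
(6,1): no bracket -> illegal
(6,2): flips 1 -> legal
(6,3): no bracket -> illegal
(6,4): no bracket -> illegal
(6,6): flips 2 -> legal
(6,7): no bracket -> illegal
W mobility = 9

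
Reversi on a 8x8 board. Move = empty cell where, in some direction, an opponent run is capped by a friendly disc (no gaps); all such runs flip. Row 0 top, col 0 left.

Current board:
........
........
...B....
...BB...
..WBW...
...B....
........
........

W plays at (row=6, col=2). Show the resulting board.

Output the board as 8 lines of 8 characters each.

Place W at (6,2); scan 8 dirs for brackets.
Dir NW: first cell '.' (not opp) -> no flip
Dir N: first cell '.' (not opp) -> no flip
Dir NE: opp run (5,3) capped by W -> flip
Dir W: first cell '.' (not opp) -> no flip
Dir E: first cell '.' (not opp) -> no flip
Dir SW: first cell '.' (not opp) -> no flip
Dir S: first cell '.' (not opp) -> no flip
Dir SE: first cell '.' (not opp) -> no flip
All flips: (5,3)

Answer: ........
........
...B....
...BB...
..WBW...
...W....
..W.....
........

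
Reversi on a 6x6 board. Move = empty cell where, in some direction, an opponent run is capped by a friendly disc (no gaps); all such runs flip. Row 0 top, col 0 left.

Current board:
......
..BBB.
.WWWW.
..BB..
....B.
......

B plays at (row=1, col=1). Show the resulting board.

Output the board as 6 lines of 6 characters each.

Place B at (1,1); scan 8 dirs for brackets.
Dir NW: first cell '.' (not opp) -> no flip
Dir N: first cell '.' (not opp) -> no flip
Dir NE: first cell '.' (not opp) -> no flip
Dir W: first cell '.' (not opp) -> no flip
Dir E: first cell 'B' (not opp) -> no flip
Dir SW: first cell '.' (not opp) -> no flip
Dir S: opp run (2,1), next='.' -> no flip
Dir SE: opp run (2,2) capped by B -> flip
All flips: (2,2)

Answer: ......
.BBBB.
.WBWW.
..BB..
....B.
......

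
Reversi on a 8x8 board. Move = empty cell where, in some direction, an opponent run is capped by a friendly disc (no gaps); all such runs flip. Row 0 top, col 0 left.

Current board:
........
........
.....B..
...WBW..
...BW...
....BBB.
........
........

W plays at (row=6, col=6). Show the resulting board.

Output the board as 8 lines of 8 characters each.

Place W at (6,6); scan 8 dirs for brackets.
Dir NW: opp run (5,5) capped by W -> flip
Dir N: opp run (5,6), next='.' -> no flip
Dir NE: first cell '.' (not opp) -> no flip
Dir W: first cell '.' (not opp) -> no flip
Dir E: first cell '.' (not opp) -> no flip
Dir SW: first cell '.' (not opp) -> no flip
Dir S: first cell '.' (not opp) -> no flip
Dir SE: first cell '.' (not opp) -> no flip
All flips: (5,5)

Answer: ........
........
.....B..
...WBW..
...BW...
....BWB.
......W.
........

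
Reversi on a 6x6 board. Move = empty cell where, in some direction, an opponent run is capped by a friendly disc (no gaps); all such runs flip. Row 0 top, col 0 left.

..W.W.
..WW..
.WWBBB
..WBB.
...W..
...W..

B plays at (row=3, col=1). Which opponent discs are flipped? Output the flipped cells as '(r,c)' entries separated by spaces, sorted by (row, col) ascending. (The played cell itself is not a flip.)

Dir NW: first cell '.' (not opp) -> no flip
Dir N: opp run (2,1), next='.' -> no flip
Dir NE: opp run (2,2) (1,3) (0,4), next=edge -> no flip
Dir W: first cell '.' (not opp) -> no flip
Dir E: opp run (3,2) capped by B -> flip
Dir SW: first cell '.' (not opp) -> no flip
Dir S: first cell '.' (not opp) -> no flip
Dir SE: first cell '.' (not opp) -> no flip

Answer: (3,2)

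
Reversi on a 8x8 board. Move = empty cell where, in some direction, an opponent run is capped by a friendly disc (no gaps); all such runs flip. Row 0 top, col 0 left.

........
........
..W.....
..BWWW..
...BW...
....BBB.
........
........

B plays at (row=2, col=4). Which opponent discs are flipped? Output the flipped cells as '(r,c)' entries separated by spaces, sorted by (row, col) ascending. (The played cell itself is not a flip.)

Dir NW: first cell '.' (not opp) -> no flip
Dir N: first cell '.' (not opp) -> no flip
Dir NE: first cell '.' (not opp) -> no flip
Dir W: first cell '.' (not opp) -> no flip
Dir E: first cell '.' (not opp) -> no flip
Dir SW: opp run (3,3), next='.' -> no flip
Dir S: opp run (3,4) (4,4) capped by B -> flip
Dir SE: opp run (3,5), next='.' -> no flip

Answer: (3,4) (4,4)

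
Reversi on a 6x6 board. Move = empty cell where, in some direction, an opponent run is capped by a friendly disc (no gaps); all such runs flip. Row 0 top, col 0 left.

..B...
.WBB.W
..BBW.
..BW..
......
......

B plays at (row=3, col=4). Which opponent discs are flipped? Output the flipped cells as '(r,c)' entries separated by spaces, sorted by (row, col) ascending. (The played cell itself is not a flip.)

Answer: (3,3)

Derivation:
Dir NW: first cell 'B' (not opp) -> no flip
Dir N: opp run (2,4), next='.' -> no flip
Dir NE: first cell '.' (not opp) -> no flip
Dir W: opp run (3,3) capped by B -> flip
Dir E: first cell '.' (not opp) -> no flip
Dir SW: first cell '.' (not opp) -> no flip
Dir S: first cell '.' (not opp) -> no flip
Dir SE: first cell '.' (not opp) -> no flip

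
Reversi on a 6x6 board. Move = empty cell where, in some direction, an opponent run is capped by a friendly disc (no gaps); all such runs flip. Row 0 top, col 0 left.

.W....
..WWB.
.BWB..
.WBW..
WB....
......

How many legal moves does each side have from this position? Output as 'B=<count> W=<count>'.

-- B to move --
(0,0): no bracket -> illegal
(0,2): flips 2 -> legal
(0,3): flips 2 -> legal
(0,4): no bracket -> illegal
(1,0): no bracket -> illegal
(1,1): flips 2 -> legal
(2,0): no bracket -> illegal
(2,4): no bracket -> illegal
(3,0): flips 1 -> legal
(3,4): flips 1 -> legal
(4,2): no bracket -> illegal
(4,3): flips 1 -> legal
(4,4): no bracket -> illegal
(5,0): no bracket -> illegal
(5,1): no bracket -> illegal
B mobility = 6
-- W to move --
(0,3): no bracket -> illegal
(0,4): no bracket -> illegal
(0,5): no bracket -> illegal
(1,0): no bracket -> illegal
(1,1): flips 1 -> legal
(1,5): flips 1 -> legal
(2,0): flips 1 -> legal
(2,4): flips 1 -> legal
(2,5): no bracket -> illegal
(3,0): flips 1 -> legal
(3,4): flips 1 -> legal
(4,2): flips 2 -> legal
(4,3): no bracket -> illegal
(5,0): no bracket -> illegal
(5,1): flips 1 -> legal
(5,2): no bracket -> illegal
W mobility = 8

Answer: B=6 W=8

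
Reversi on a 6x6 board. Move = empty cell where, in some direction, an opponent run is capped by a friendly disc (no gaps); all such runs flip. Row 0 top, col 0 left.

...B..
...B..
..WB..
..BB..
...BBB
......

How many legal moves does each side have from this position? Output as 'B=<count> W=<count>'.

-- B to move --
(1,1): flips 1 -> legal
(1,2): flips 1 -> legal
(2,1): flips 1 -> legal
(3,1): flips 1 -> legal
B mobility = 4
-- W to move --
(0,2): no bracket -> illegal
(0,4): flips 1 -> legal
(1,2): no bracket -> illegal
(1,4): no bracket -> illegal
(2,1): no bracket -> illegal
(2,4): flips 1 -> legal
(3,1): no bracket -> illegal
(3,4): no bracket -> illegal
(3,5): no bracket -> illegal
(4,1): no bracket -> illegal
(4,2): flips 1 -> legal
(5,2): no bracket -> illegal
(5,3): no bracket -> illegal
(5,4): no bracket -> illegal
(5,5): flips 2 -> legal
W mobility = 4

Answer: B=4 W=4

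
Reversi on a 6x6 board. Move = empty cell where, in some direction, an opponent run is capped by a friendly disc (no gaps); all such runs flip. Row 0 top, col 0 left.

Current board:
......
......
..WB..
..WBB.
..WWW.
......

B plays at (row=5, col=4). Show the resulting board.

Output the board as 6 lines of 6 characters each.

Answer: ......
......
..WB..
..WBB.
..WWB.
....B.

Derivation:
Place B at (5,4); scan 8 dirs for brackets.
Dir NW: opp run (4,3) (3,2), next='.' -> no flip
Dir N: opp run (4,4) capped by B -> flip
Dir NE: first cell '.' (not opp) -> no flip
Dir W: first cell '.' (not opp) -> no flip
Dir E: first cell '.' (not opp) -> no flip
Dir SW: edge -> no flip
Dir S: edge -> no flip
Dir SE: edge -> no flip
All flips: (4,4)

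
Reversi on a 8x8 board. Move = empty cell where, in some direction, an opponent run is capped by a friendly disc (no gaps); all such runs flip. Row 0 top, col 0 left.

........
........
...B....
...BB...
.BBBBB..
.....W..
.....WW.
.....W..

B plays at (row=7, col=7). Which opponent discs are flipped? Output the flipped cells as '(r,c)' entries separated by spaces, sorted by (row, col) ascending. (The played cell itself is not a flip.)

Answer: (5,5) (6,6)

Derivation:
Dir NW: opp run (6,6) (5,5) capped by B -> flip
Dir N: first cell '.' (not opp) -> no flip
Dir NE: edge -> no flip
Dir W: first cell '.' (not opp) -> no flip
Dir E: edge -> no flip
Dir SW: edge -> no flip
Dir S: edge -> no flip
Dir SE: edge -> no flip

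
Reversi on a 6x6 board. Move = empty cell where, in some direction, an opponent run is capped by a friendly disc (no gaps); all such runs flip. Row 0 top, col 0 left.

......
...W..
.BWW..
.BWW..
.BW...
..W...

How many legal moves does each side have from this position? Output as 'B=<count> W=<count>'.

Answer: B=6 W=5

Derivation:
-- B to move --
(0,2): no bracket -> illegal
(0,3): no bracket -> illegal
(0,4): flips 2 -> legal
(1,1): no bracket -> illegal
(1,2): no bracket -> illegal
(1,4): flips 2 -> legal
(2,4): flips 2 -> legal
(3,4): flips 2 -> legal
(4,3): flips 2 -> legal
(4,4): no bracket -> illegal
(5,1): no bracket -> illegal
(5,3): flips 1 -> legal
B mobility = 6
-- W to move --
(1,0): flips 1 -> legal
(1,1): no bracket -> illegal
(1,2): no bracket -> illegal
(2,0): flips 2 -> legal
(3,0): flips 2 -> legal
(4,0): flips 2 -> legal
(5,0): flips 1 -> legal
(5,1): no bracket -> illegal
W mobility = 5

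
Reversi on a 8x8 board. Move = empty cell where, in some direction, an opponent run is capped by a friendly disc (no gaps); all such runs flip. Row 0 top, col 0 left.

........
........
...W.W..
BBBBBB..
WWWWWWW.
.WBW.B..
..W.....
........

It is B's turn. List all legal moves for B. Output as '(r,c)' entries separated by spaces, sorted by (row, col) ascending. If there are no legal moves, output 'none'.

(1,2): flips 1 -> legal
(1,3): flips 1 -> legal
(1,4): flips 1 -> legal
(1,5): flips 1 -> legal
(1,6): flips 1 -> legal
(2,2): no bracket -> illegal
(2,4): no bracket -> illegal
(2,6): no bracket -> illegal
(3,6): no bracket -> illegal
(3,7): flips 1 -> legal
(4,7): no bracket -> illegal
(5,0): flips 3 -> legal
(5,4): flips 3 -> legal
(5,6): flips 1 -> legal
(5,7): flips 1 -> legal
(6,0): flips 2 -> legal
(6,1): flips 2 -> legal
(6,3): flips 2 -> legal
(6,4): flips 2 -> legal
(7,1): flips 3 -> legal
(7,2): flips 1 -> legal
(7,3): no bracket -> illegal

Answer: (1,2) (1,3) (1,4) (1,5) (1,6) (3,7) (5,0) (5,4) (5,6) (5,7) (6,0) (6,1) (6,3) (6,4) (7,1) (7,2)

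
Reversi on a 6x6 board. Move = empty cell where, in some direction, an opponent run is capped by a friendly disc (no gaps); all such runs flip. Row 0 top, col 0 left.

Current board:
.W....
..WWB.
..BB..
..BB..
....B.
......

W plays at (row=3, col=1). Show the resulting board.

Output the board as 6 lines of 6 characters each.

Place W at (3,1); scan 8 dirs for brackets.
Dir NW: first cell '.' (not opp) -> no flip
Dir N: first cell '.' (not opp) -> no flip
Dir NE: opp run (2,2) capped by W -> flip
Dir W: first cell '.' (not opp) -> no flip
Dir E: opp run (3,2) (3,3), next='.' -> no flip
Dir SW: first cell '.' (not opp) -> no flip
Dir S: first cell '.' (not opp) -> no flip
Dir SE: first cell '.' (not opp) -> no flip
All flips: (2,2)

Answer: .W....
..WWB.
..WB..
.WBB..
....B.
......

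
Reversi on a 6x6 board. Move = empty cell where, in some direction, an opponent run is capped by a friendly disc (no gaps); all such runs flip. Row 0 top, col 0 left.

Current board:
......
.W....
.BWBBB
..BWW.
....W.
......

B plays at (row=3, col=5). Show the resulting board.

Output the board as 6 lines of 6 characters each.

Place B at (3,5); scan 8 dirs for brackets.
Dir NW: first cell 'B' (not opp) -> no flip
Dir N: first cell 'B' (not opp) -> no flip
Dir NE: edge -> no flip
Dir W: opp run (3,4) (3,3) capped by B -> flip
Dir E: edge -> no flip
Dir SW: opp run (4,4), next='.' -> no flip
Dir S: first cell '.' (not opp) -> no flip
Dir SE: edge -> no flip
All flips: (3,3) (3,4)

Answer: ......
.W....
.BWBBB
..BBBB
....W.
......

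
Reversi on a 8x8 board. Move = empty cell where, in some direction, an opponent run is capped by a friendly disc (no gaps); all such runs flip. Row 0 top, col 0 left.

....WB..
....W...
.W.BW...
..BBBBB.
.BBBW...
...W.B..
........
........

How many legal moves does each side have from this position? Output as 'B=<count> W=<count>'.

Answer: B=10 W=11

Derivation:
-- B to move --
(0,3): flips 1 -> legal
(1,0): flips 1 -> legal
(1,1): no bracket -> illegal
(1,2): no bracket -> illegal
(1,3): flips 1 -> legal
(1,5): flips 1 -> legal
(2,0): no bracket -> illegal
(2,2): no bracket -> illegal
(2,5): flips 1 -> legal
(3,0): no bracket -> illegal
(3,1): no bracket -> illegal
(4,5): flips 1 -> legal
(5,2): no bracket -> illegal
(5,4): flips 1 -> legal
(6,2): flips 2 -> legal
(6,3): flips 1 -> legal
(6,4): flips 1 -> legal
B mobility = 10
-- W to move --
(0,6): flips 1 -> legal
(1,2): no bracket -> illegal
(1,3): flips 3 -> legal
(1,5): no bracket -> illegal
(1,6): no bracket -> illegal
(2,2): flips 2 -> legal
(2,5): no bracket -> illegal
(2,6): flips 1 -> legal
(2,7): no bracket -> illegal
(3,0): no bracket -> illegal
(3,1): flips 1 -> legal
(3,7): no bracket -> illegal
(4,0): flips 3 -> legal
(4,5): no bracket -> illegal
(4,6): flips 1 -> legal
(4,7): no bracket -> illegal
(5,0): flips 3 -> legal
(5,1): flips 2 -> legal
(5,2): no bracket -> illegal
(5,4): flips 2 -> legal
(5,6): no bracket -> illegal
(6,4): no bracket -> illegal
(6,5): no bracket -> illegal
(6,6): flips 1 -> legal
W mobility = 11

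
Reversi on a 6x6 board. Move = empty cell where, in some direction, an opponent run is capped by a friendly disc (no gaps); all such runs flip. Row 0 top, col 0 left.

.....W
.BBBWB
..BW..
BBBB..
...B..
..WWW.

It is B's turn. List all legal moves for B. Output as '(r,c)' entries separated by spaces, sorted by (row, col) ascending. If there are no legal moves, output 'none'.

Answer: (2,4) (3,4)

Derivation:
(0,3): no bracket -> illegal
(0,4): no bracket -> illegal
(2,4): flips 1 -> legal
(2,5): no bracket -> illegal
(3,4): flips 1 -> legal
(4,1): no bracket -> illegal
(4,2): no bracket -> illegal
(4,4): no bracket -> illegal
(4,5): no bracket -> illegal
(5,1): no bracket -> illegal
(5,5): no bracket -> illegal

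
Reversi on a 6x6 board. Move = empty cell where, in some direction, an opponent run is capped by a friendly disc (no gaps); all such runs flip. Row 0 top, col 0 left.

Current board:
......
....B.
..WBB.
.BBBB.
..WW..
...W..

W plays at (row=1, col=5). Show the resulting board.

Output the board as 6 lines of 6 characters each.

Place W at (1,5); scan 8 dirs for brackets.
Dir NW: first cell '.' (not opp) -> no flip
Dir N: first cell '.' (not opp) -> no flip
Dir NE: edge -> no flip
Dir W: opp run (1,4), next='.' -> no flip
Dir E: edge -> no flip
Dir SW: opp run (2,4) (3,3) capped by W -> flip
Dir S: first cell '.' (not opp) -> no flip
Dir SE: edge -> no flip
All flips: (2,4) (3,3)

Answer: ......
....BW
..WBW.
.BBWB.
..WW..
...W..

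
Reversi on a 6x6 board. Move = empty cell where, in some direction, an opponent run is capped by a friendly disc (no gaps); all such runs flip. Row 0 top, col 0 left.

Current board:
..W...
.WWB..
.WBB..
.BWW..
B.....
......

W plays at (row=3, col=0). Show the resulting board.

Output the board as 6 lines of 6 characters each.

Answer: ..W...
.WWB..
.WBB..
WWWW..
B.....
......

Derivation:
Place W at (3,0); scan 8 dirs for brackets.
Dir NW: edge -> no flip
Dir N: first cell '.' (not opp) -> no flip
Dir NE: first cell 'W' (not opp) -> no flip
Dir W: edge -> no flip
Dir E: opp run (3,1) capped by W -> flip
Dir SW: edge -> no flip
Dir S: opp run (4,0), next='.' -> no flip
Dir SE: first cell '.' (not opp) -> no flip
All flips: (3,1)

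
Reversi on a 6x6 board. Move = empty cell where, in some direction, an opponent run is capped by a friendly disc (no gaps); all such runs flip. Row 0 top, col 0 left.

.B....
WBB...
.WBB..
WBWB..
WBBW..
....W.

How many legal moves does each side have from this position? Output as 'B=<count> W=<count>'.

Answer: B=3 W=9

Derivation:
-- B to move --
(0,0): no bracket -> illegal
(2,0): flips 1 -> legal
(3,4): no bracket -> illegal
(4,4): flips 1 -> legal
(4,5): no bracket -> illegal
(5,0): no bracket -> illegal
(5,1): no bracket -> illegal
(5,2): no bracket -> illegal
(5,3): flips 1 -> legal
(5,5): no bracket -> illegal
B mobility = 3
-- W to move --
(0,0): no bracket -> illegal
(0,2): flips 2 -> legal
(0,3): flips 1 -> legal
(1,3): flips 6 -> legal
(1,4): flips 1 -> legal
(2,0): no bracket -> illegal
(2,4): flips 2 -> legal
(3,4): flips 1 -> legal
(4,4): no bracket -> illegal
(5,0): flips 1 -> legal
(5,1): flips 2 -> legal
(5,2): flips 2 -> legal
(5,3): no bracket -> illegal
W mobility = 9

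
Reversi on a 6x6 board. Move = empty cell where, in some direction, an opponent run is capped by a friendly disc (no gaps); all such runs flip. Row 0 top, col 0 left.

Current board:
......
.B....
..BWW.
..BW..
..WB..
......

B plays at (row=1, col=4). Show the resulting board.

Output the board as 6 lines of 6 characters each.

Place B at (1,4); scan 8 dirs for brackets.
Dir NW: first cell '.' (not opp) -> no flip
Dir N: first cell '.' (not opp) -> no flip
Dir NE: first cell '.' (not opp) -> no flip
Dir W: first cell '.' (not opp) -> no flip
Dir E: first cell '.' (not opp) -> no flip
Dir SW: opp run (2,3) capped by B -> flip
Dir S: opp run (2,4), next='.' -> no flip
Dir SE: first cell '.' (not opp) -> no flip
All flips: (2,3)

Answer: ......
.B..B.
..BBW.
..BW..
..WB..
......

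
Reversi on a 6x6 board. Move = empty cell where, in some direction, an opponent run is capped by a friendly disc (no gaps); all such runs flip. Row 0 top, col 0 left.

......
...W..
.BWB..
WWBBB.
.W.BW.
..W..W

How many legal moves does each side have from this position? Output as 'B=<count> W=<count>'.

Answer: B=7 W=9

Derivation:
-- B to move --
(0,2): no bracket -> illegal
(0,3): flips 1 -> legal
(0,4): no bracket -> illegal
(1,1): flips 1 -> legal
(1,2): flips 1 -> legal
(1,4): no bracket -> illegal
(2,0): no bracket -> illegal
(2,4): no bracket -> illegal
(3,5): no bracket -> illegal
(4,0): no bracket -> illegal
(4,2): no bracket -> illegal
(4,5): flips 1 -> legal
(5,0): flips 1 -> legal
(5,1): flips 2 -> legal
(5,3): no bracket -> illegal
(5,4): flips 1 -> legal
B mobility = 7
-- W to move --
(1,0): no bracket -> illegal
(1,1): flips 1 -> legal
(1,2): flips 1 -> legal
(1,4): flips 2 -> legal
(2,0): flips 1 -> legal
(2,4): flips 2 -> legal
(2,5): flips 2 -> legal
(3,5): flips 3 -> legal
(4,2): flips 2 -> legal
(4,5): no bracket -> illegal
(5,3): flips 3 -> legal
(5,4): no bracket -> illegal
W mobility = 9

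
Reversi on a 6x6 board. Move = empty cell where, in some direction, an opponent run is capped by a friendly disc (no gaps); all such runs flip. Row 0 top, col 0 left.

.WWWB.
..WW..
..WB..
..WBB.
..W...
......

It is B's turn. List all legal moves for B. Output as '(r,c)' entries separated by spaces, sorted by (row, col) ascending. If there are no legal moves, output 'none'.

(0,0): flips 3 -> legal
(1,0): no bracket -> illegal
(1,1): flips 1 -> legal
(1,4): no bracket -> illegal
(2,1): flips 1 -> legal
(2,4): no bracket -> illegal
(3,1): flips 3 -> legal
(4,1): flips 1 -> legal
(4,3): no bracket -> illegal
(5,1): flips 1 -> legal
(5,2): no bracket -> illegal
(5,3): no bracket -> illegal

Answer: (0,0) (1,1) (2,1) (3,1) (4,1) (5,1)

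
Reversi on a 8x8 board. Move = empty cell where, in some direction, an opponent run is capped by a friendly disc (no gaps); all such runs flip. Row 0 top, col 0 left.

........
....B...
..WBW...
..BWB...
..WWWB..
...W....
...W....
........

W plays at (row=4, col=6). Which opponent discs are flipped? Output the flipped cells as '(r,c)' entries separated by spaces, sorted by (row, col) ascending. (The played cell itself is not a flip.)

Dir NW: first cell '.' (not opp) -> no flip
Dir N: first cell '.' (not opp) -> no flip
Dir NE: first cell '.' (not opp) -> no flip
Dir W: opp run (4,5) capped by W -> flip
Dir E: first cell '.' (not opp) -> no flip
Dir SW: first cell '.' (not opp) -> no flip
Dir S: first cell '.' (not opp) -> no flip
Dir SE: first cell '.' (not opp) -> no flip

Answer: (4,5)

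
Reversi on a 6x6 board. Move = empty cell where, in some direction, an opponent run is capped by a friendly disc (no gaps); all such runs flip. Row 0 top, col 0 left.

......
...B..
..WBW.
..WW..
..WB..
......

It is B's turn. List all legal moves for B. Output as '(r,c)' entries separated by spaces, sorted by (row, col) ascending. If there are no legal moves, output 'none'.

(1,1): no bracket -> illegal
(1,2): no bracket -> illegal
(1,4): no bracket -> illegal
(1,5): no bracket -> illegal
(2,1): flips 2 -> legal
(2,5): flips 1 -> legal
(3,1): flips 1 -> legal
(3,4): no bracket -> illegal
(3,5): flips 1 -> legal
(4,1): flips 2 -> legal
(4,4): no bracket -> illegal
(5,1): no bracket -> illegal
(5,2): no bracket -> illegal
(5,3): no bracket -> illegal

Answer: (2,1) (2,5) (3,1) (3,5) (4,1)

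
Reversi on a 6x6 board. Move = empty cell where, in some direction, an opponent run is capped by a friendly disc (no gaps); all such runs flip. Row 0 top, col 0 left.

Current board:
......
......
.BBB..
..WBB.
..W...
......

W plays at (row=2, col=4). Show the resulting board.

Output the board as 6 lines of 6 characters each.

Place W at (2,4); scan 8 dirs for brackets.
Dir NW: first cell '.' (not opp) -> no flip
Dir N: first cell '.' (not opp) -> no flip
Dir NE: first cell '.' (not opp) -> no flip
Dir W: opp run (2,3) (2,2) (2,1), next='.' -> no flip
Dir E: first cell '.' (not opp) -> no flip
Dir SW: opp run (3,3) capped by W -> flip
Dir S: opp run (3,4), next='.' -> no flip
Dir SE: first cell '.' (not opp) -> no flip
All flips: (3,3)

Answer: ......
......
.BBBW.
..WWB.
..W...
......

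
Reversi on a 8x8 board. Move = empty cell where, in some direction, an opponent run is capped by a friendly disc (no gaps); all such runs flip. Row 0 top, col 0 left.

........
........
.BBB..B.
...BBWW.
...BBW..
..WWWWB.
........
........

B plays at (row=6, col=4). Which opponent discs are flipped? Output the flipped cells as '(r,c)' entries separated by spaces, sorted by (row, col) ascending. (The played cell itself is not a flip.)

Answer: (5,4)

Derivation:
Dir NW: opp run (5,3), next='.' -> no flip
Dir N: opp run (5,4) capped by B -> flip
Dir NE: opp run (5,5), next='.' -> no flip
Dir W: first cell '.' (not opp) -> no flip
Dir E: first cell '.' (not opp) -> no flip
Dir SW: first cell '.' (not opp) -> no flip
Dir S: first cell '.' (not opp) -> no flip
Dir SE: first cell '.' (not opp) -> no flip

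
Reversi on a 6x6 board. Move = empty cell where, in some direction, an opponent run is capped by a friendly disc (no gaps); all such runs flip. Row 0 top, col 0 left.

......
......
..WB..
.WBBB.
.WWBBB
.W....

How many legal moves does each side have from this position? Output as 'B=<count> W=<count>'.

-- B to move --
(1,1): flips 1 -> legal
(1,2): flips 1 -> legal
(1,3): no bracket -> illegal
(2,0): no bracket -> illegal
(2,1): flips 1 -> legal
(3,0): flips 1 -> legal
(4,0): flips 2 -> legal
(5,0): flips 1 -> legal
(5,2): flips 1 -> legal
(5,3): no bracket -> illegal
B mobility = 7
-- W to move --
(1,2): no bracket -> illegal
(1,3): no bracket -> illegal
(1,4): flips 2 -> legal
(2,1): no bracket -> illegal
(2,4): flips 2 -> legal
(2,5): no bracket -> illegal
(3,5): flips 3 -> legal
(5,2): no bracket -> illegal
(5,3): no bracket -> illegal
(5,4): no bracket -> illegal
(5,5): flips 2 -> legal
W mobility = 4

Answer: B=7 W=4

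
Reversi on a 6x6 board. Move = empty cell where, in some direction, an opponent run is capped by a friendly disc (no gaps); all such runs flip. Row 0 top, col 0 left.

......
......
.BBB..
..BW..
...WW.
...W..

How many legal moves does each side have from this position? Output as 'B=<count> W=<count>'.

Answer: B=3 W=4

Derivation:
-- B to move --
(2,4): no bracket -> illegal
(3,4): flips 1 -> legal
(3,5): no bracket -> illegal
(4,2): no bracket -> illegal
(4,5): no bracket -> illegal
(5,2): no bracket -> illegal
(5,4): flips 1 -> legal
(5,5): flips 2 -> legal
B mobility = 3
-- W to move --
(1,0): flips 2 -> legal
(1,1): flips 1 -> legal
(1,2): no bracket -> illegal
(1,3): flips 1 -> legal
(1,4): no bracket -> illegal
(2,0): no bracket -> illegal
(2,4): no bracket -> illegal
(3,0): no bracket -> illegal
(3,1): flips 1 -> legal
(3,4): no bracket -> illegal
(4,1): no bracket -> illegal
(4,2): no bracket -> illegal
W mobility = 4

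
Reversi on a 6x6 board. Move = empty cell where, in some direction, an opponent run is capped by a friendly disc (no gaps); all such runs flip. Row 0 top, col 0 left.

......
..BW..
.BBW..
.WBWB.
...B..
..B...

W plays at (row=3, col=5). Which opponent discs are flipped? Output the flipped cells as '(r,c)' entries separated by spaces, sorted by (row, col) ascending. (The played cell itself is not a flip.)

Dir NW: first cell '.' (not opp) -> no flip
Dir N: first cell '.' (not opp) -> no flip
Dir NE: edge -> no flip
Dir W: opp run (3,4) capped by W -> flip
Dir E: edge -> no flip
Dir SW: first cell '.' (not opp) -> no flip
Dir S: first cell '.' (not opp) -> no flip
Dir SE: edge -> no flip

Answer: (3,4)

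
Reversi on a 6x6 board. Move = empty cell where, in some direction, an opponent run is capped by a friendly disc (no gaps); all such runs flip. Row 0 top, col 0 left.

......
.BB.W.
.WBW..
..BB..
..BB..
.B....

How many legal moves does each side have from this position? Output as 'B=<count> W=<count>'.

-- B to move --
(0,3): no bracket -> illegal
(0,4): no bracket -> illegal
(0,5): flips 2 -> legal
(1,0): flips 1 -> legal
(1,3): flips 1 -> legal
(1,5): no bracket -> illegal
(2,0): flips 1 -> legal
(2,4): flips 1 -> legal
(2,5): no bracket -> illegal
(3,0): flips 1 -> legal
(3,1): flips 1 -> legal
(3,4): flips 1 -> legal
B mobility = 8
-- W to move --
(0,0): no bracket -> illegal
(0,1): flips 2 -> legal
(0,2): no bracket -> illegal
(0,3): flips 1 -> legal
(1,0): no bracket -> illegal
(1,3): no bracket -> illegal
(2,0): no bracket -> illegal
(2,4): no bracket -> illegal
(3,1): no bracket -> illegal
(3,4): no bracket -> illegal
(4,0): no bracket -> illegal
(4,1): flips 1 -> legal
(4,4): no bracket -> illegal
(5,0): no bracket -> illegal
(5,2): no bracket -> illegal
(5,3): flips 2 -> legal
(5,4): flips 2 -> legal
W mobility = 5

Answer: B=8 W=5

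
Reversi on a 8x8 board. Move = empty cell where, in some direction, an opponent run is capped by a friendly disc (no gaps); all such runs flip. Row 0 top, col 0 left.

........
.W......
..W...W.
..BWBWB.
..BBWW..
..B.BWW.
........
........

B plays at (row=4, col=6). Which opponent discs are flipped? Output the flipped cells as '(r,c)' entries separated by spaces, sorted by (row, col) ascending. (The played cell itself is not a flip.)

Dir NW: opp run (3,5), next='.' -> no flip
Dir N: first cell 'B' (not opp) -> no flip
Dir NE: first cell '.' (not opp) -> no flip
Dir W: opp run (4,5) (4,4) capped by B -> flip
Dir E: first cell '.' (not opp) -> no flip
Dir SW: opp run (5,5), next='.' -> no flip
Dir S: opp run (5,6), next='.' -> no flip
Dir SE: first cell '.' (not opp) -> no flip

Answer: (4,4) (4,5)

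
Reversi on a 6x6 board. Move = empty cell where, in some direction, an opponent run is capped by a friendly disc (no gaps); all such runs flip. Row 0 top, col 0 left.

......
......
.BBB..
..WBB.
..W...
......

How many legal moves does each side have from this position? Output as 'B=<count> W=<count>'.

Answer: B=5 W=5

Derivation:
-- B to move --
(3,1): flips 1 -> legal
(4,1): flips 1 -> legal
(4,3): flips 1 -> legal
(5,1): flips 1 -> legal
(5,2): flips 2 -> legal
(5,3): no bracket -> illegal
B mobility = 5
-- W to move --
(1,0): flips 1 -> legal
(1,1): no bracket -> illegal
(1,2): flips 1 -> legal
(1,3): no bracket -> illegal
(1,4): flips 1 -> legal
(2,0): no bracket -> illegal
(2,4): flips 1 -> legal
(2,5): no bracket -> illegal
(3,0): no bracket -> illegal
(3,1): no bracket -> illegal
(3,5): flips 2 -> legal
(4,3): no bracket -> illegal
(4,4): no bracket -> illegal
(4,5): no bracket -> illegal
W mobility = 5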